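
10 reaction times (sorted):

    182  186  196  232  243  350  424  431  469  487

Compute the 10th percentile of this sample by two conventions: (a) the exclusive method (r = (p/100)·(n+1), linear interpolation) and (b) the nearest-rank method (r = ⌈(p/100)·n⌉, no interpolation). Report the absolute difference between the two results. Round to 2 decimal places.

0.40

n = 10.
(a) r = 1.1; between ranks 1 (182) and 2 (186): 182.4.
(b) the nearest-rank method: rank 1 → 182.
|182.4 − 182| = 0.4.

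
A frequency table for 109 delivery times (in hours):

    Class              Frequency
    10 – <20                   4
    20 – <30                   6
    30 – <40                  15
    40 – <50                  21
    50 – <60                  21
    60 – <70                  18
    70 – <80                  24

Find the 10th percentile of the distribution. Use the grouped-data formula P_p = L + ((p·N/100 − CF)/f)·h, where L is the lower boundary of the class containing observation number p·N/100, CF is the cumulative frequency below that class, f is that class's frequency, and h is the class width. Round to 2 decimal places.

N = 109; target position k = 10/100 · 109 = 10.9.
Cumulative frequencies: 4, 10, 25, 46, 67, 85, 109.
Observation 10.9 falls in the class 30 – <40.
L = 30, CF = 10, f = 15, h = 10.
P10 = 30 + ((10.9 − 10)/15)·10 = 30 + 0.6 = 30.6.

30.60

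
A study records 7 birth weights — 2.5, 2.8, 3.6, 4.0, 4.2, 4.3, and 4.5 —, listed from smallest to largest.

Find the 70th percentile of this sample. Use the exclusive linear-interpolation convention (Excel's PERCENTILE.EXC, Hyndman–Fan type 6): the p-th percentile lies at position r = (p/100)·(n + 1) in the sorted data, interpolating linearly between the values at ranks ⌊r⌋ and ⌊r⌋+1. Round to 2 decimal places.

4.26

n = 7.
r = (70/100)·(7 + 1) = 5.6.
Rank 5 is 4.2 and rank 6 is 4.3.
Interpolate: 4.2 + 0.6·(4.3 − 4.2) = 4.2 + 0.6·0.1 = 4.26.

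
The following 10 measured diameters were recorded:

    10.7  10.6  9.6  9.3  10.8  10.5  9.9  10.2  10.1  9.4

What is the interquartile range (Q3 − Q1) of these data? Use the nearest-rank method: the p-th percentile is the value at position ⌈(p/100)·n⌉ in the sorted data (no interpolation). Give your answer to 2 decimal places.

1.00

Sorted: 9.3, 9.4, 9.6, 9.9, 10.1, 10.2, 10.5, 10.6, 10.7, 10.8.
n = 10.
P25: rank ⌈25/100·10⌉ = 3 → 9.6.
P75: rank ⌈75/100·10⌉ = 8 → 10.6.
Difference: 10.6 − 9.6 = 1.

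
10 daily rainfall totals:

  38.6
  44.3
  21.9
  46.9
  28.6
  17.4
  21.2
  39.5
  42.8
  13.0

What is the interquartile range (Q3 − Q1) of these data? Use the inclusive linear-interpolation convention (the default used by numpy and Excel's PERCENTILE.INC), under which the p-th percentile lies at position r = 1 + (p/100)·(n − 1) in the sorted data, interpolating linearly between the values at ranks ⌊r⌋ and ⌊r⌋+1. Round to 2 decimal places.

Sorted: 13.0, 17.4, 21.2, 21.9, 28.6, 38.6, 39.5, 42.8, 44.3, 46.9.
n = 10.
P25: r = 3.25; ranks 3–4 are 21.2, 21.9; interpolating gives 21.375.
P75: r = 7.75; ranks 7–8 are 39.5, 42.8; interpolating gives 41.975.
Difference: 41.975 − 21.375 = 20.6.

20.60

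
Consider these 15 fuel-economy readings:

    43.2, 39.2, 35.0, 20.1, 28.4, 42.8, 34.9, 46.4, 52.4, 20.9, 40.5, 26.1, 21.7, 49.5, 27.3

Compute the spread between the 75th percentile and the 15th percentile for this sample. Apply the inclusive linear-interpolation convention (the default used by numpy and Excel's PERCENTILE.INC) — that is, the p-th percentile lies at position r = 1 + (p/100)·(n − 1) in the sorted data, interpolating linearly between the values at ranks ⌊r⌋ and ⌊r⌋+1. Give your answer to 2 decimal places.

Sorted: 20.1, 20.9, 21.7, 26.1, 27.3, 28.4, 34.9, 35.0, 39.2, 40.5, 42.8, 43.2, 46.4, 49.5, 52.4.
n = 15.
P15: r = 3.1; ranks 3–4 are 21.7, 26.1; interpolating gives 22.14.
P75: r = 11.5; ranks 11–12 are 42.8, 43.2; interpolating gives 43.
Difference: 43 − 22.14 = 20.86.

20.86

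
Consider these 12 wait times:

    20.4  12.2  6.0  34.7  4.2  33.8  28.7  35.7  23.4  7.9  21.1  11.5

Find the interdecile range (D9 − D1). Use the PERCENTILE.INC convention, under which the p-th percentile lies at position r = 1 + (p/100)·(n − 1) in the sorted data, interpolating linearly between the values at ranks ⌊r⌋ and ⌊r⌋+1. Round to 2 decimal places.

Sorted: 4.2, 6.0, 7.9, 11.5, 12.2, 20.4, 21.1, 23.4, 28.7, 33.8, 34.7, 35.7.
n = 12.
P10: r = 2.1; ranks 2–3 are 6.0, 7.9; interpolating gives 6.19.
P90: r = 10.9; ranks 10–11 are 33.8, 34.7; interpolating gives 34.61.
Difference: 34.61 − 6.19 = 28.42.

28.42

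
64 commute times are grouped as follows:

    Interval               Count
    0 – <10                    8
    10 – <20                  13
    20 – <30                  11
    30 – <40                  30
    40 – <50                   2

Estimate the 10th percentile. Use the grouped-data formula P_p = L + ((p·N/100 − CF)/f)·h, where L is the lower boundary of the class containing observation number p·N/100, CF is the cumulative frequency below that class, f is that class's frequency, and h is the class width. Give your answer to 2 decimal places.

8.00

N = 64; target position k = 10/100 · 64 = 6.4.
Cumulative frequencies: 8, 21, 32, 62, 64.
Observation 6.4 falls in the class 0 – <10.
L = 0, CF = 0, f = 8, h = 10.
P10 = 0 + ((6.4 − 0)/8)·10 = 0 + 8 = 8.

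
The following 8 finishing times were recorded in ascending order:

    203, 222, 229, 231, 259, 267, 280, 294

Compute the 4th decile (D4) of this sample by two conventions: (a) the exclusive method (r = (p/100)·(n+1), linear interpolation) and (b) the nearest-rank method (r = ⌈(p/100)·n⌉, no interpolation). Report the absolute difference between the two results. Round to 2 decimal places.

0.80

n = 8.
(a) r = 3.6; between ranks 3 (229) and 4 (231): 230.2.
(b) the nearest-rank method: rank 4 → 231.
|230.2 − 231| = 0.8.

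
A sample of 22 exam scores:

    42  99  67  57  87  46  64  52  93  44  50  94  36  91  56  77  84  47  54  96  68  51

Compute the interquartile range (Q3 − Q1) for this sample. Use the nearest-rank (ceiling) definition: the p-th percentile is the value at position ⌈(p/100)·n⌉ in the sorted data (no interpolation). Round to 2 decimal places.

Sorted: 36, 42, 44, 46, 47, 50, 51, 52, 54, 56, 57, 64, 67, 68, 77, 84, 87, 91, 93, 94, 96, 99.
n = 22.
P25: rank ⌈25/100·22⌉ = 6 → 50.
P75: rank ⌈75/100·22⌉ = 17 → 87.
Difference: 87 − 50 = 37.

37.00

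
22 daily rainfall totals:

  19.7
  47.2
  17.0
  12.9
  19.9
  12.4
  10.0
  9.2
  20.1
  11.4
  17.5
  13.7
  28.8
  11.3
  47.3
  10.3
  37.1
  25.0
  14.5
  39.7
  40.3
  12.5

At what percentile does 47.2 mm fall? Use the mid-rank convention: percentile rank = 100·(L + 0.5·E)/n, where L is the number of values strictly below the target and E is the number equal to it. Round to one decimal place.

Sorted: 9.2, 10.0, 10.3, 11.3, 11.4, 12.4, 12.5, 12.9, 13.7, 14.5, 17.0, 17.5, 19.7, 19.9, 20.1, 25.0, 28.8, 37.1, 39.7, 40.3, 47.2, 47.3.
Count below 47.2: L = 20; count equal: E = 1; n = 22.
Percentile rank = 100·(20 + 0.5·1)/22 = 100·20.5/22 = 93.18.

93.2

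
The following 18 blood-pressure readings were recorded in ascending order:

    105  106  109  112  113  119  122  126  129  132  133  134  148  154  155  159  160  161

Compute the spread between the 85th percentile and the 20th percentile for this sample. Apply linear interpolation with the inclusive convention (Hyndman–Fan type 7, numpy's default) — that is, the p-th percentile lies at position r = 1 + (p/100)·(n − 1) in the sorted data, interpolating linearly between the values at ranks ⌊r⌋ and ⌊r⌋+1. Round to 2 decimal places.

n = 18.
P20: r = 4.4; ranks 4–5 are 112, 113; interpolating gives 112.4.
P85: r = 15.45; ranks 15–16 are 155, 159; interpolating gives 156.8.
Difference: 156.8 − 112.4 = 44.4.

44.40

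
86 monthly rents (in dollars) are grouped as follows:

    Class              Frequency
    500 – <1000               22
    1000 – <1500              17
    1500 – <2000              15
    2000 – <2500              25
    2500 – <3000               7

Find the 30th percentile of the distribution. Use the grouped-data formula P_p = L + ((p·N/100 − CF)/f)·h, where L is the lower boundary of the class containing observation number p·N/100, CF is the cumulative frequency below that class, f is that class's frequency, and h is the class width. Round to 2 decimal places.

1111.76

N = 86; target position k = 30/100 · 86 = 25.8.
Cumulative frequencies: 22, 39, 54, 79, 86.
Observation 25.8 falls in the class 1000 – <1500.
L = 1000, CF = 22, f = 17, h = 500.
P30 = 1000 + ((25.8 − 22)/17)·500 = 1000 + 111.765 = 1111.76.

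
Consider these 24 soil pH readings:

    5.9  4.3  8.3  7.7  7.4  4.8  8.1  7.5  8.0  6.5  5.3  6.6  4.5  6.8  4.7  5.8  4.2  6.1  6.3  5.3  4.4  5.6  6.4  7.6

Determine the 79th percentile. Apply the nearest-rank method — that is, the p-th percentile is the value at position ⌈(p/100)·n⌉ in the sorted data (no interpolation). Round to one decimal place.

Sorted: 4.2, 4.3, 4.4, 4.5, 4.7, 4.8, 5.3, 5.3, 5.6, 5.8, 5.9, 6.1, 6.3, 6.4, 6.5, 6.6, 6.8, 7.4, 7.5, 7.6, 7.7, 8.0, 8.1, 8.3.
n = 24.
Position = ⌈79/100 · 24⌉ = ⌈18.96⌉ = 19.
The value at rank 19 is 7.5.

7.5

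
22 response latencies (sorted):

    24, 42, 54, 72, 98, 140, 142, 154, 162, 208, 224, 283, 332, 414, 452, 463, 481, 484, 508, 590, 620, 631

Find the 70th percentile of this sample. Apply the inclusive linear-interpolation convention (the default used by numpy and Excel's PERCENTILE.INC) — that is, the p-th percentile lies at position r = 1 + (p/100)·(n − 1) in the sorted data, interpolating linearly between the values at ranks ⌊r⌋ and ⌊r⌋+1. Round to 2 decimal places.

459.70

n = 22.
r = 1 + (70/100)·(22 − 1) = 1 + 14.7 = 15.7.
Rank 15 is 452 and rank 16 is 463.
Interpolate: 452 + 0.7·(463 − 452) = 452 + 0.7·11 = 459.7.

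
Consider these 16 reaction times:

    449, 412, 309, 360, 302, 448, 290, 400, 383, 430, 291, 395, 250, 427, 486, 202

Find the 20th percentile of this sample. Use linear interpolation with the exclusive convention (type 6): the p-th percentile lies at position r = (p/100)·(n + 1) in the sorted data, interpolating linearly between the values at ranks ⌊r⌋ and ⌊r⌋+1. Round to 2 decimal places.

Sorted: 202, 250, 290, 291, 302, 309, 360, 383, 395, 400, 412, 427, 430, 448, 449, 486.
n = 16.
r = (20/100)·(16 + 1) = 3.4.
Rank 3 is 290 and rank 4 is 291.
Interpolate: 290 + 0.4·(291 − 290) = 290 + 0.4·1 = 290.4.

290.40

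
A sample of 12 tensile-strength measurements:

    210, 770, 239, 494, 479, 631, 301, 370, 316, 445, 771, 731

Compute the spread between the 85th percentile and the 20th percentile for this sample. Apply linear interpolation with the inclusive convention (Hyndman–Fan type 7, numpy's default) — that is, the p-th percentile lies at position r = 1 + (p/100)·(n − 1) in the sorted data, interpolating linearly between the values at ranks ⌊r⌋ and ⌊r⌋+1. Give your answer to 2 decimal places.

Sorted: 210, 239, 301, 316, 370, 445, 479, 494, 631, 731, 770, 771.
n = 12.
P20: r = 3.2; ranks 3–4 are 301, 316; interpolating gives 304.
P85: r = 10.35; ranks 10–11 are 731, 770; interpolating gives 744.65.
Difference: 744.65 − 304 = 440.65.

440.65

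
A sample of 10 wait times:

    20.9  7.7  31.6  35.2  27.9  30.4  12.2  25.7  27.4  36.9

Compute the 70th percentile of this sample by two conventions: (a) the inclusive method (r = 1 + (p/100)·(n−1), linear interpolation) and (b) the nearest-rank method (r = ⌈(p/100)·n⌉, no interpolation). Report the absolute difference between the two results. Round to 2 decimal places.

Sorted: 7.7, 12.2, 20.9, 25.7, 27.4, 27.9, 30.4, 31.6, 35.2, 36.9.
n = 10.
(a) r = 7.3; between ranks 7 (30.4) and 8 (31.6): 30.76.
(b) the nearest-rank method: rank 7 → 30.4.
|30.76 − 30.4| = 0.36.

0.36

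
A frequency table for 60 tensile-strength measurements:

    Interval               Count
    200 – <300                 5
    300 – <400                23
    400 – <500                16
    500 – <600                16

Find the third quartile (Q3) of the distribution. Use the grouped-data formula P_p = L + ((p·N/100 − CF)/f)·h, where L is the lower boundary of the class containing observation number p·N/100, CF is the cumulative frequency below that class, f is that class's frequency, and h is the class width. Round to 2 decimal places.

N = 60; target position k = 75/100 · 60 = 45.
Cumulative frequencies: 5, 28, 44, 60.
Observation 45 falls in the class 500 – <600.
L = 500, CF = 44, f = 16, h = 100.
P75 = 500 + ((45 − 44)/16)·100 = 500 + 6.25 = 506.25.

506.25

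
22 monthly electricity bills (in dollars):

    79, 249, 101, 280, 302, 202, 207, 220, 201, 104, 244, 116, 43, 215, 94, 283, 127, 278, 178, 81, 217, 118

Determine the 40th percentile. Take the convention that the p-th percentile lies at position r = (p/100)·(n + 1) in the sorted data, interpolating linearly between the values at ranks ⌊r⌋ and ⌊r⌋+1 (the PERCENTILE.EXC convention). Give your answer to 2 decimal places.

Sorted: 43, 79, 81, 94, 101, 104, 116, 118, 127, 178, 201, 202, 207, 215, 217, 220, 244, 249, 278, 280, 283, 302.
n = 22.
r = (40/100)·(22 + 1) = 9.2.
Rank 9 is 127 and rank 10 is 178.
Interpolate: 127 + 0.2·(178 − 127) = 127 + 0.2·51 = 137.2.

137.20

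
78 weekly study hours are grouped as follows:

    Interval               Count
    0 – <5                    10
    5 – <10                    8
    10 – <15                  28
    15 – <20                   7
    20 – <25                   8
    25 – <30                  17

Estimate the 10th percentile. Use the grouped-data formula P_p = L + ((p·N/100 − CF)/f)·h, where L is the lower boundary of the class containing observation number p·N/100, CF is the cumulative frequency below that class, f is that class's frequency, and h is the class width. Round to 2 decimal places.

3.90

N = 78; target position k = 10/100 · 78 = 7.8.
Cumulative frequencies: 10, 18, 46, 53, 61, 78.
Observation 7.8 falls in the class 0 – <5.
L = 0, CF = 0, f = 10, h = 5.
P10 = 0 + ((7.8 − 0)/10)·5 = 0 + 3.9 = 3.9.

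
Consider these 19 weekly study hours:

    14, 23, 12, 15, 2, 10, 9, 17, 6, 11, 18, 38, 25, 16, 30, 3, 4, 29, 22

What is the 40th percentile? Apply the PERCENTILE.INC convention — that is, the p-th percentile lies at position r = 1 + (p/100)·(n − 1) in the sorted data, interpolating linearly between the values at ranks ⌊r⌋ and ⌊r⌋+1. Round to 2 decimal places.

12.40

Sorted: 2, 3, 4, 6, 9, 10, 11, 12, 14, 15, 16, 17, 18, 22, 23, 25, 29, 30, 38.
n = 19.
r = 1 + (40/100)·(19 − 1) = 1 + 7.2 = 8.2.
Rank 8 is 12 and rank 9 is 14.
Interpolate: 12 + 0.2·(14 − 12) = 12 + 0.2·2 = 12.4.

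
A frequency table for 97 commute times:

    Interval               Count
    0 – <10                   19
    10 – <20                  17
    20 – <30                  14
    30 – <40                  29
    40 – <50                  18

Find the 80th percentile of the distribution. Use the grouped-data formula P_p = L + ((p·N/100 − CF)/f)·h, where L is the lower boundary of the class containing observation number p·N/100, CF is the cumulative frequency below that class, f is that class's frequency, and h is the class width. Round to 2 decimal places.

39.52

N = 97; target position k = 80/100 · 97 = 77.6.
Cumulative frequencies: 19, 36, 50, 79, 97.
Observation 77.6 falls in the class 30 – <40.
L = 30, CF = 50, f = 29, h = 10.
P80 = 30 + ((77.6 − 50)/29)·10 = 30 + 9.51724 = 39.5172.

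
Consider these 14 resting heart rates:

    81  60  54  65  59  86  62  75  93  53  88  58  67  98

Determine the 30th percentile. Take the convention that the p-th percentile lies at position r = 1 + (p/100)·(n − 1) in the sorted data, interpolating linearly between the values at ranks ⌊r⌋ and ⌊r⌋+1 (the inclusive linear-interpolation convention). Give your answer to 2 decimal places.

59.90

Sorted: 53, 54, 58, 59, 60, 62, 65, 67, 75, 81, 86, 88, 93, 98.
n = 14.
r = 1 + (30/100)·(14 − 1) = 1 + 3.9 = 4.9.
Rank 4 is 59 and rank 5 is 60.
Interpolate: 59 + 0.9·(60 − 59) = 59 + 0.9·1 = 59.9.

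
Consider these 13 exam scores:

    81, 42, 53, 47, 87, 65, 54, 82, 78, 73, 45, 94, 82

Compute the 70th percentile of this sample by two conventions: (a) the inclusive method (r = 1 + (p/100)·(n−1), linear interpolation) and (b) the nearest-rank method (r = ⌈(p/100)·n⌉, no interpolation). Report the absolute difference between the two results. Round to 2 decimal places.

0.60

Sorted: 42, 45, 47, 53, 54, 65, 73, 78, 81, 82, 82, 87, 94.
n = 13.
(a) r = 9.4; between ranks 9 (81) and 10 (82): 81.4.
(b) the nearest-rank method: rank 10 → 82.
|81.4 − 82| = 0.6.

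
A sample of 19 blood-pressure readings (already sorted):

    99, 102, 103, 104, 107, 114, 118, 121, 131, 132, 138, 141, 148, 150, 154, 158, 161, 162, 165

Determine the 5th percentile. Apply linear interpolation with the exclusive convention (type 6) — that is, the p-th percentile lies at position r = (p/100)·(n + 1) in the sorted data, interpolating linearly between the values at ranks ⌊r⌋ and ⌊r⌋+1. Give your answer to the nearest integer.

n = 19.
r = (5/100)·(19 + 1) = 1.
r is an integer, so P5 is the value at rank 1: 99.

99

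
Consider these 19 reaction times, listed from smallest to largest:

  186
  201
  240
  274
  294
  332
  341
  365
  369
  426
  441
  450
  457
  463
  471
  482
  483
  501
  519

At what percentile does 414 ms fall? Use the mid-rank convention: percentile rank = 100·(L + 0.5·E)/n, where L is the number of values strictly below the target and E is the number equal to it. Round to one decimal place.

47.4

Count below 414: L = 9; count equal: E = 0; n = 19.
Percentile rank = 100·(9 + 0.5·0)/19 = 100·9/19 = 47.37.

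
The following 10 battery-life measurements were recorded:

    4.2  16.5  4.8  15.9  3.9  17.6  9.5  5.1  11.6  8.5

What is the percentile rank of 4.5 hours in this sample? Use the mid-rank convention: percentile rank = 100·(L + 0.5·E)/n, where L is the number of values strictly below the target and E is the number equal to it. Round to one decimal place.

Sorted: 3.9, 4.2, 4.8, 5.1, 8.5, 9.5, 11.6, 15.9, 16.5, 17.6.
Count below 4.5: L = 2; count equal: E = 0; n = 10.
Percentile rank = 100·(2 + 0.5·0)/10 = 100·2/10 = 20.

20.0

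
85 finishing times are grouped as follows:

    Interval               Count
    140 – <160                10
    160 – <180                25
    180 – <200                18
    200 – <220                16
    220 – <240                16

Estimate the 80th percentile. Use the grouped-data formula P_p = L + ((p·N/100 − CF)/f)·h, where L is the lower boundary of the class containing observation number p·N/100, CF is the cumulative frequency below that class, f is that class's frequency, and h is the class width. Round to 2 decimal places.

N = 85; target position k = 80/100 · 85 = 68.
Cumulative frequencies: 10, 35, 53, 69, 85.
Observation 68 falls in the class 200 – <220.
L = 200, CF = 53, f = 16, h = 20.
P80 = 200 + ((68 − 53)/16)·20 = 200 + 18.75 = 218.75.

218.75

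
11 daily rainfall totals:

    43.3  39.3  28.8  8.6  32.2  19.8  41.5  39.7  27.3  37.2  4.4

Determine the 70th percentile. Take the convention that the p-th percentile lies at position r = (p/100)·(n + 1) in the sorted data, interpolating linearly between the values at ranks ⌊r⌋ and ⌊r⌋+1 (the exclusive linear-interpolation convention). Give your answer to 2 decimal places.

Sorted: 4.4, 8.6, 19.8, 27.3, 28.8, 32.2, 37.2, 39.3, 39.7, 41.5, 43.3.
n = 11.
r = (70/100)·(11 + 1) = 8.4.
Rank 8 is 39.3 and rank 9 is 39.7.
Interpolate: 39.3 + 0.4·(39.7 − 39.3) = 39.3 + 0.4·0.4 = 39.46.

39.46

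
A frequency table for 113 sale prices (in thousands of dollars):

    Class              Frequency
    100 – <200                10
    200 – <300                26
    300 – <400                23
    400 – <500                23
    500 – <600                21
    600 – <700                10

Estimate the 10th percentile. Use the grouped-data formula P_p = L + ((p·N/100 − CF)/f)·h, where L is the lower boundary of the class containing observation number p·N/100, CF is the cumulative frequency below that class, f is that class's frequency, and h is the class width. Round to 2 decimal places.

205.00

N = 113; target position k = 10/100 · 113 = 11.3.
Cumulative frequencies: 10, 36, 59, 82, 103, 113.
Observation 11.3 falls in the class 200 – <300.
L = 200, CF = 10, f = 26, h = 100.
P10 = 200 + ((11.3 − 10)/26)·100 = 200 + 5 = 205.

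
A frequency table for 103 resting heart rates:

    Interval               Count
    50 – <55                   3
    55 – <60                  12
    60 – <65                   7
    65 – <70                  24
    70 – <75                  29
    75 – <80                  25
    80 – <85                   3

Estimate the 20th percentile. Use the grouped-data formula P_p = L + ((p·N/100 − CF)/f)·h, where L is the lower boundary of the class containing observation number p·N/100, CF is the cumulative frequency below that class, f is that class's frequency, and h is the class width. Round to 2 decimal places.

64.00

N = 103; target position k = 20/100 · 103 = 20.6.
Cumulative frequencies: 3, 15, 22, 46, 75, 100, 103.
Observation 20.6 falls in the class 60 – <65.
L = 60, CF = 15, f = 7, h = 5.
P20 = 60 + ((20.6 − 15)/7)·5 = 60 + 4 = 64.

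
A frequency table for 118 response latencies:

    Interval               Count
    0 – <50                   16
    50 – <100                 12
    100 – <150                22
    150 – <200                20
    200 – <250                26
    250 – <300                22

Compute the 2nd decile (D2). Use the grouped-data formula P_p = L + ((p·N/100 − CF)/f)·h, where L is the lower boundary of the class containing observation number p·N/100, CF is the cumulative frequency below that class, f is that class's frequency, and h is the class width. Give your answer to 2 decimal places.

N = 118; target position k = 20/100 · 118 = 23.6.
Cumulative frequencies: 16, 28, 50, 70, 96, 118.
Observation 23.6 falls in the class 50 – <100.
L = 50, CF = 16, f = 12, h = 50.
P20 = 50 + ((23.6 − 16)/12)·50 = 50 + 31.6667 = 81.6667.

81.67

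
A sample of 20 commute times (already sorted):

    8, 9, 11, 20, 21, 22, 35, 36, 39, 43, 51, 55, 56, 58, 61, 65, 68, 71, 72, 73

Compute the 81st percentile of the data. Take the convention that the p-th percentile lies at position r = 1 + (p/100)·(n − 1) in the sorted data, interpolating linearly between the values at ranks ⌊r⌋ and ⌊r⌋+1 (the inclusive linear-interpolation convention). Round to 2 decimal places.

n = 20.
r = 1 + (81/100)·(20 − 1) = 1 + 15.39 = 16.39.
Rank 16 is 65 and rank 17 is 68.
Interpolate: 65 + 0.39·(68 − 65) = 65 + 0.39·3 = 66.17.

66.17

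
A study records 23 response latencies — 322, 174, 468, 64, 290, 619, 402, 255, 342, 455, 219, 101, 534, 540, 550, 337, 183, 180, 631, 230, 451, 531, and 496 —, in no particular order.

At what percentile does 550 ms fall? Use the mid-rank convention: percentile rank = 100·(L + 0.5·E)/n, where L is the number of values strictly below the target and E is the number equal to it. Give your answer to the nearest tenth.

Sorted: 64, 101, 174, 180, 183, 219, 230, 255, 290, 322, 337, 342, 402, 451, 455, 468, 496, 531, 534, 540, 550, 619, 631.
Count below 550: L = 20; count equal: E = 1; n = 23.
Percentile rank = 100·(20 + 0.5·1)/23 = 100·20.5/23 = 89.13.

89.1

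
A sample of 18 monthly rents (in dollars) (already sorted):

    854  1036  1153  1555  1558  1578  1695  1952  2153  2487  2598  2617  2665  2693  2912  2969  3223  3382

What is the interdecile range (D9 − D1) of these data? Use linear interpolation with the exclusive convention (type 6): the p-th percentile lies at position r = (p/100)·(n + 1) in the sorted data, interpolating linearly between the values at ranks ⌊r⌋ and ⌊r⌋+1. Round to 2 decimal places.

2221.10

n = 18.
P10: r = 1.9; ranks 1–2 are 854, 1036; interpolating gives 1017.8.
P90: r = 17.1; ranks 17–18 are 3223, 3382; interpolating gives 3238.9.
Difference: 3238.9 − 1017.8 = 2221.1.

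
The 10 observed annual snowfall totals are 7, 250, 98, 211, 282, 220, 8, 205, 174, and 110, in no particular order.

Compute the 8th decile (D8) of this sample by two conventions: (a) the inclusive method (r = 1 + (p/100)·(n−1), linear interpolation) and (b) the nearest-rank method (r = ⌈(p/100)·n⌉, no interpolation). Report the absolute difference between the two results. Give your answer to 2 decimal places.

Sorted: 7, 8, 98, 110, 174, 205, 211, 220, 250, 282.
n = 10.
(a) r = 8.2; between ranks 8 (220) and 9 (250): 226.
(b) the nearest-rank method: rank 8 → 220.
|226 − 220| = 6.

6.00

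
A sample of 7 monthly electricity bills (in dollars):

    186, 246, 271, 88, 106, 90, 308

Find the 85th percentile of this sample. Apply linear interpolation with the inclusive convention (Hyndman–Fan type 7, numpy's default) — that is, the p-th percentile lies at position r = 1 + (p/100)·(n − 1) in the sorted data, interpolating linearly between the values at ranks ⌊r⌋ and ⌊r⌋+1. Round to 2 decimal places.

274.70

Sorted: 88, 90, 106, 186, 246, 271, 308.
n = 7.
r = 1 + (85/100)·(7 − 1) = 1 + 5.1 = 6.1.
Rank 6 is 271 and rank 7 is 308.
Interpolate: 271 + 0.1·(308 − 271) = 271 + 0.1·37 = 274.7.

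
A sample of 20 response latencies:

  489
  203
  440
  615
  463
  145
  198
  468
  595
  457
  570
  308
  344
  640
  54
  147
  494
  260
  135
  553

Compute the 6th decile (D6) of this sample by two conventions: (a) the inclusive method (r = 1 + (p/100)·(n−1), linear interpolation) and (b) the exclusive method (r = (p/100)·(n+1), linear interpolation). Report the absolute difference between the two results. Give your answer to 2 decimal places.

Sorted: 54, 135, 145, 147, 198, 203, 260, 308, 344, 440, 457, 463, 468, 489, 494, 553, 570, 595, 615, 640.
n = 20.
(a) r = 12.4; between ranks 12 (463) and 13 (468): 465.
(b) r = 12.6; between ranks 12 (463) and 13 (468): 466.
|465 − 466| = 1.

1.00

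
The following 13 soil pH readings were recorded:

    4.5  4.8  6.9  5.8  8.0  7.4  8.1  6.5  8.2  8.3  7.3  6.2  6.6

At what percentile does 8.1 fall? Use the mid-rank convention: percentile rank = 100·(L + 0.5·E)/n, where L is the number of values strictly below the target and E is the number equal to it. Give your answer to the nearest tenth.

80.8

Sorted: 4.5, 4.8, 5.8, 6.2, 6.5, 6.6, 6.9, 7.3, 7.4, 8.0, 8.1, 8.2, 8.3.
Count below 8.1: L = 10; count equal: E = 1; n = 13.
Percentile rank = 100·(10 + 0.5·1)/13 = 100·10.5/13 = 80.77.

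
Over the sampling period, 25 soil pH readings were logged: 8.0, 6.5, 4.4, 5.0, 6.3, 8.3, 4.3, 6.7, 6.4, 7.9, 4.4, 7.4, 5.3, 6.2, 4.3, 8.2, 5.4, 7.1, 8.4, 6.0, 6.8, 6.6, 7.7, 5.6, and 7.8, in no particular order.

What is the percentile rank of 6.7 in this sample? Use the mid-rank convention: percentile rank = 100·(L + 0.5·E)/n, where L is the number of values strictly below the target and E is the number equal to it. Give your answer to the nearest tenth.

58.0

Sorted: 4.3, 4.3, 4.4, 4.4, 5.0, 5.3, 5.4, 5.6, 6.0, 6.2, 6.3, 6.4, 6.5, 6.6, 6.7, 6.8, 7.1, 7.4, 7.7, 7.8, 7.9, 8.0, 8.2, 8.3, 8.4.
Count below 6.7: L = 14; count equal: E = 1; n = 25.
Percentile rank = 100·(14 + 0.5·1)/25 = 100·14.5/25 = 58.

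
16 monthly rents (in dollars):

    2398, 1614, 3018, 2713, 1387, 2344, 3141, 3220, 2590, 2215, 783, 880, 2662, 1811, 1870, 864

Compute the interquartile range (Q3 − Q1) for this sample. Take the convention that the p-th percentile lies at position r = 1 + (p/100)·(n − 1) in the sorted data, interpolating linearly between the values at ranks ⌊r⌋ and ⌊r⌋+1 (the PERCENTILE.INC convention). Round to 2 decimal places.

1117.50

Sorted: 783, 864, 880, 1387, 1614, 1811, 1870, 2215, 2344, 2398, 2590, 2662, 2713, 3018, 3141, 3220.
n = 16.
P25: r = 4.75; ranks 4–5 are 1387, 1614; interpolating gives 1557.25.
P75: r = 12.25; ranks 12–13 are 2662, 2713; interpolating gives 2674.75.
Difference: 2674.75 − 1557.25 = 1117.5.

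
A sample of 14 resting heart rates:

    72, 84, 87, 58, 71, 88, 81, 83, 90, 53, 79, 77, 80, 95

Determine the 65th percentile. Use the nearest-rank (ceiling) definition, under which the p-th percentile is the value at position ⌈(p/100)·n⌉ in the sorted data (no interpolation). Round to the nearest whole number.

84

Sorted: 53, 58, 71, 72, 77, 79, 80, 81, 83, 84, 87, 88, 90, 95.
n = 14.
Position = ⌈65/100 · 14⌉ = ⌈9.1⌉ = 10.
The value at rank 10 is 84.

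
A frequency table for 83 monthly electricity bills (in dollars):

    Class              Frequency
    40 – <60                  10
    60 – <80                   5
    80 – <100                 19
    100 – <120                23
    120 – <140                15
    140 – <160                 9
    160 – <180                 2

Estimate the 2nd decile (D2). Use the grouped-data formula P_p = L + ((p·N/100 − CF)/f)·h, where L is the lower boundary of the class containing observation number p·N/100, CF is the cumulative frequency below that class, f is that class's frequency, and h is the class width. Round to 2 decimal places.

N = 83; target position k = 20/100 · 83 = 16.6.
Cumulative frequencies: 10, 15, 34, 57, 72, 81, 83.
Observation 16.6 falls in the class 80 – <100.
L = 80, CF = 15, f = 19, h = 20.
P20 = 80 + ((16.6 − 15)/19)·20 = 80 + 1.68421 = 81.6842.

81.68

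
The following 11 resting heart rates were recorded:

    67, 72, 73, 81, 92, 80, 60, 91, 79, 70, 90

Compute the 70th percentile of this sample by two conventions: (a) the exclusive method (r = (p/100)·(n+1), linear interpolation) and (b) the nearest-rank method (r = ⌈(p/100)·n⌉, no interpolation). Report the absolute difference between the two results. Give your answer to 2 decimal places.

Sorted: 60, 67, 70, 72, 73, 79, 80, 81, 90, 91, 92.
n = 11.
(a) r = 8.4; between ranks 8 (81) and 9 (90): 84.6.
(b) the nearest-rank method: rank 8 → 81.
|84.6 − 81| = 3.6.

3.60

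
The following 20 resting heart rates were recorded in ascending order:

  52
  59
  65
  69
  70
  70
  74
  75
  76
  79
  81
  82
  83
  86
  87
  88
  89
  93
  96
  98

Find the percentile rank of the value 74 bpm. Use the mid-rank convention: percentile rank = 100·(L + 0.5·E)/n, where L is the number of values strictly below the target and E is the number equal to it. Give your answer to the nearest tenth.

Count below 74: L = 6; count equal: E = 1; n = 20.
Percentile rank = 100·(6 + 0.5·1)/20 = 100·6.5/20 = 32.5.

32.5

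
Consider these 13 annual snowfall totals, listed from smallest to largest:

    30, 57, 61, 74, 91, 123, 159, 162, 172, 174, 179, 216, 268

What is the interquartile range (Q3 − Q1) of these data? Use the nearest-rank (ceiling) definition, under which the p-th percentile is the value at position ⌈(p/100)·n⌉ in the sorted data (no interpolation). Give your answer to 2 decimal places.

100.00

n = 13.
P25: rank ⌈25/100·13⌉ = 4 → 74.
P75: rank ⌈75/100·13⌉ = 10 → 174.
Difference: 174 − 74 = 100.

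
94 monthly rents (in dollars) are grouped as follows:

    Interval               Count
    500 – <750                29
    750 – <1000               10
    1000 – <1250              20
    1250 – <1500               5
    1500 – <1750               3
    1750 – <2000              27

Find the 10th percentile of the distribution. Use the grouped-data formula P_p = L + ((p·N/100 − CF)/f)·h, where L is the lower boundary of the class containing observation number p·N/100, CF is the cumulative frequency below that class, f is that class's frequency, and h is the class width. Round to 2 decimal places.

581.03

N = 94; target position k = 10/100 · 94 = 9.4.
Cumulative frequencies: 29, 39, 59, 64, 67, 94.
Observation 9.4 falls in the class 500 – <750.
L = 500, CF = 0, f = 29, h = 250.
P10 = 500 + ((9.4 − 0)/29)·250 = 500 + 81.0345 = 581.034.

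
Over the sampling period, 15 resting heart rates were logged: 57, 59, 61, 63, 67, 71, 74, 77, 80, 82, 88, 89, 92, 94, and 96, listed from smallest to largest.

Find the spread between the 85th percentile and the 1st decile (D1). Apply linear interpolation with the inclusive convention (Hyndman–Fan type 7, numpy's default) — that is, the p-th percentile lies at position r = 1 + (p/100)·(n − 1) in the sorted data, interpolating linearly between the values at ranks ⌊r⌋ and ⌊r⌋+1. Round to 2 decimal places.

31.90

n = 15.
P10: r = 2.4; ranks 2–3 are 59, 61; interpolating gives 59.8.
P85: r = 12.9; ranks 12–13 are 89, 92; interpolating gives 91.7.
Difference: 91.7 − 59.8 = 31.9.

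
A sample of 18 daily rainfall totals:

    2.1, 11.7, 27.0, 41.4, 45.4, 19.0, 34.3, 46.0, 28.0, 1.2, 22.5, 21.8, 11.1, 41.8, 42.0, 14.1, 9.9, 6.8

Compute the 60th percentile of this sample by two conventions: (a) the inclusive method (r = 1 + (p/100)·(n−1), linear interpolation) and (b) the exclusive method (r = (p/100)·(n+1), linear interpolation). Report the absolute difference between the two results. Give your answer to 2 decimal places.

Sorted: 1.2, 2.1, 6.8, 9.9, 11.1, 11.7, 14.1, 19.0, 21.8, 22.5, 27.0, 28.0, 34.3, 41.4, 41.8, 42.0, 45.4, 46.0.
n = 18.
(a) r = 11.2; between ranks 11 (27.0) and 12 (28.0): 27.2.
(b) r = 11.4; between ranks 11 (27.0) and 12 (28.0): 27.4.
|27.2 − 27.4| = 0.2.

0.20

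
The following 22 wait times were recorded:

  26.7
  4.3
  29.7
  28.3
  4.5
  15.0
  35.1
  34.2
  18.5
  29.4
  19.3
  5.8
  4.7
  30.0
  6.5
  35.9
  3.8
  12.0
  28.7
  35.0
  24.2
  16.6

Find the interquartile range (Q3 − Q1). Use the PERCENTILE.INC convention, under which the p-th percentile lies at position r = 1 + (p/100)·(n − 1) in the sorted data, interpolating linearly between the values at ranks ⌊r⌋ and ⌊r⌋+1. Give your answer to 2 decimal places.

21.75

Sorted: 3.8, 4.3, 4.5, 4.7, 5.8, 6.5, 12.0, 15.0, 16.6, 18.5, 19.3, 24.2, 26.7, 28.3, 28.7, 29.4, 29.7, 30.0, 34.2, 35.0, 35.1, 35.9.
n = 22.
P25: r = 6.25; ranks 6–7 are 6.5, 12.0; interpolating gives 7.875.
P75: r = 16.75; ranks 16–17 are 29.4, 29.7; interpolating gives 29.625.
Difference: 29.625 − 7.875 = 21.75.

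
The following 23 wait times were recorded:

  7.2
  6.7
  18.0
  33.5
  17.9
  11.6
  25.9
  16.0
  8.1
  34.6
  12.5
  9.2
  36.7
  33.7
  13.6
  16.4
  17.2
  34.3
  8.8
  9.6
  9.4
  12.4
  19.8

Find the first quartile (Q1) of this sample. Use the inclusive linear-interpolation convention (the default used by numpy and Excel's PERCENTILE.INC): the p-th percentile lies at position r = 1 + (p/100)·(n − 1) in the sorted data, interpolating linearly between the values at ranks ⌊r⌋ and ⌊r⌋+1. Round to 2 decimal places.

9.50

Sorted: 6.7, 7.2, 8.1, 8.8, 9.2, 9.4, 9.6, 11.6, 12.4, 12.5, 13.6, 16.0, 16.4, 17.2, 17.9, 18.0, 19.8, 25.9, 33.5, 33.7, 34.3, 34.6, 36.7.
n = 23.
r = 1 + (25/100)·(23 − 1) = 1 + 5.5 = 6.5.
Rank 6 is 9.4 and rank 7 is 9.6.
Interpolate: 9.4 + 0.5·(9.6 − 9.4) = 9.4 + 0.5·0.2 = 9.5.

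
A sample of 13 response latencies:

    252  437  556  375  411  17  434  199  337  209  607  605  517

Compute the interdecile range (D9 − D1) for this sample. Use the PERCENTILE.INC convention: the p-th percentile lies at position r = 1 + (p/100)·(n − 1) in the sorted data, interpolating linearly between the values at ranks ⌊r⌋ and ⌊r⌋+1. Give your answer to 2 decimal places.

Sorted: 17, 199, 209, 252, 337, 375, 411, 434, 437, 517, 556, 605, 607.
n = 13.
P10: r = 2.2; ranks 2–3 are 199, 209; interpolating gives 201.
P90: r = 11.8; ranks 11–12 are 556, 605; interpolating gives 595.2.
Difference: 595.2 − 201 = 394.2.

394.20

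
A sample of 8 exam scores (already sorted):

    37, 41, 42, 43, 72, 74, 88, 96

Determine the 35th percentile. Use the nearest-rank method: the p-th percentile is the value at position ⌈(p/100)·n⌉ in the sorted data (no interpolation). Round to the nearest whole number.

n = 8.
Position = ⌈35/100 · 8⌉ = ⌈2.8⌉ = 3.
The value at rank 3 is 42.

42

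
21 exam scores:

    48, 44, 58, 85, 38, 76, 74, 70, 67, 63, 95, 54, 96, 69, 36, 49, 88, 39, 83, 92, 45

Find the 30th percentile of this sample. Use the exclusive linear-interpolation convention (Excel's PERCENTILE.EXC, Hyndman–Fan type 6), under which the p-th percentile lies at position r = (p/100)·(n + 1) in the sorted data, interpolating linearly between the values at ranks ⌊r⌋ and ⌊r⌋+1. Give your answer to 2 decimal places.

Sorted: 36, 38, 39, 44, 45, 48, 49, 54, 58, 63, 67, 69, 70, 74, 76, 83, 85, 88, 92, 95, 96.
n = 21.
r = (30/100)·(21 + 1) = 6.6.
Rank 6 is 48 and rank 7 is 49.
Interpolate: 48 + 0.6·(49 − 48) = 48 + 0.6·1 = 48.6.

48.60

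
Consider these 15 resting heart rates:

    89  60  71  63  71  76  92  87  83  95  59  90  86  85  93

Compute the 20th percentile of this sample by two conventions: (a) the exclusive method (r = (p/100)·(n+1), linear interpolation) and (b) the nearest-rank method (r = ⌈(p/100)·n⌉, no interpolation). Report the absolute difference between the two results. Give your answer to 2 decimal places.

Sorted: 59, 60, 63, 71, 71, 76, 83, 85, 86, 87, 89, 90, 92, 93, 95.
n = 15.
(a) r = 3.2; between ranks 3 (63) and 4 (71): 64.6.
(b) the nearest-rank method: rank 3 → 63.
|64.6 − 63| = 1.6.

1.60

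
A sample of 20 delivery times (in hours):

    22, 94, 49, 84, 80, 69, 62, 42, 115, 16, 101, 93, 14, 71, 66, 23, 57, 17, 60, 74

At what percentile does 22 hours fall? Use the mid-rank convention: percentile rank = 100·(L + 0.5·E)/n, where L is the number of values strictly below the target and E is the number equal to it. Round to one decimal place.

Sorted: 14, 16, 17, 22, 23, 42, 49, 57, 60, 62, 66, 69, 71, 74, 80, 84, 93, 94, 101, 115.
Count below 22: L = 3; count equal: E = 1; n = 20.
Percentile rank = 100·(3 + 0.5·1)/20 = 100·3.5/20 = 17.5.

17.5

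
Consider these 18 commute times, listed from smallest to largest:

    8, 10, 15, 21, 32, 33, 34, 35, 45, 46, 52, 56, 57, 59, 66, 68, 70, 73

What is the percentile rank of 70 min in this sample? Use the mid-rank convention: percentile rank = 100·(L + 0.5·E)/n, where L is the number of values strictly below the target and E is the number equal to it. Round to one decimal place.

Count below 70: L = 16; count equal: E = 1; n = 18.
Percentile rank = 100·(16 + 0.5·1)/18 = 100·16.5/18 = 91.67.

91.7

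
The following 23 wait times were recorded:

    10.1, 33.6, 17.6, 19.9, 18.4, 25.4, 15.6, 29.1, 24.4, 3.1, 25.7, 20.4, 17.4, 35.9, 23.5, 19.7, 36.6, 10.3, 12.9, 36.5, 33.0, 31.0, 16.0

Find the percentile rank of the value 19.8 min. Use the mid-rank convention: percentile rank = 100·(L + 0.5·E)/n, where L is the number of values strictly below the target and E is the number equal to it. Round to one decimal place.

Sorted: 3.1, 10.1, 10.3, 12.9, 15.6, 16.0, 17.4, 17.6, 18.4, 19.7, 19.9, 20.4, 23.5, 24.4, 25.4, 25.7, 29.1, 31.0, 33.0, 33.6, 35.9, 36.5, 36.6.
Count below 19.8: L = 10; count equal: E = 0; n = 23.
Percentile rank = 100·(10 + 0.5·0)/23 = 100·10/23 = 43.48.

43.5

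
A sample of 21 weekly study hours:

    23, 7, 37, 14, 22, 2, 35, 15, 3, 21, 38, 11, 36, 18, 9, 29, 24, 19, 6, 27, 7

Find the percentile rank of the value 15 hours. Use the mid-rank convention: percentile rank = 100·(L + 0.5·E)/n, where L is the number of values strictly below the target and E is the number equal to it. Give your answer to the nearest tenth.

40.5

Sorted: 2, 3, 6, 7, 7, 9, 11, 14, 15, 18, 19, 21, 22, 23, 24, 27, 29, 35, 36, 37, 38.
Count below 15: L = 8; count equal: E = 1; n = 21.
Percentile rank = 100·(8 + 0.5·1)/21 = 100·8.5/21 = 40.48.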